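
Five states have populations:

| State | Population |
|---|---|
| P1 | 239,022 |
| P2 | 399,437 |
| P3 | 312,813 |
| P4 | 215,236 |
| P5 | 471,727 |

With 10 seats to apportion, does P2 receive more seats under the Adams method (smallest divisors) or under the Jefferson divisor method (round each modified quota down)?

Jefferson

Adams: P1 2, P2 2, P3 2, P4 1, P5 3.
Jefferson: P1 1, P2 3, P3 2, P4 1, P5 3.
P2 gets 2 under Adams and 3 under Jefferson.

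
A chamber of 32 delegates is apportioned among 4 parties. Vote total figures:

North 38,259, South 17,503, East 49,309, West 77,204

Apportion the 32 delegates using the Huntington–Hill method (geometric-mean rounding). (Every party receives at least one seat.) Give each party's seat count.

With divisor 5767: modified quotas North 6.634, South 3.035, East 8.550, West 13.387.
Geometric-mean thresholds: North √(6·7)=6.481, South √(3·4)=3.464, East √(8·9)=8.485, West √(13·14)=13.491.
Each quota rounded against its threshold gives North 7, South 3, East 9, West 13 (total 32).

North 7; South 3; East 9; West 13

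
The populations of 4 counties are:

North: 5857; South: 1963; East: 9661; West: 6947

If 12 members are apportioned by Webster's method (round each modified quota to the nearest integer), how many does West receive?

3

Standard divisor 24428/12 ≈ 2035.667; standard quotas: North 2.877, South 0.964, East 4.746, West 3.413.
Rounding to the nearest integer gives North 3, South 1, East 5, West 3 — total 12, matching the house size, so no adjustment is needed.
West receives 3.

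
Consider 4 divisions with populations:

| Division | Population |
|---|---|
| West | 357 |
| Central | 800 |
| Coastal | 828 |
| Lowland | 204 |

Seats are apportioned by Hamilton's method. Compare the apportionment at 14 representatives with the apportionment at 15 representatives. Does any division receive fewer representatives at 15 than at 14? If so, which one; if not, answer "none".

At 14 seats: West 2, Central 5, Coastal 5, Lowland 2.
At 15 seats: West 2, Central 6, Coastal 6, Lowland 1.
Lowland drops from 2 to 1.

Lowland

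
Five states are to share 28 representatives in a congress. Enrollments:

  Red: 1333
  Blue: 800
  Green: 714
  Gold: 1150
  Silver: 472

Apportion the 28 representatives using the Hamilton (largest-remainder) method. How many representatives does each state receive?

Red: 8, Blue: 5, Green: 5, Gold: 7, Silver: 3

Total 4469; standard divisor 4469/28 ≈ 159.607.
Standard quotas: Red 8.352, Blue 5.012, Green 4.473, Gold 7.205, Silver 2.957.
Lower quotas: Red 8, Blue 5, Green 4, Gold 7, Silver 2 (sum 26, leaving 2 seats).
Remainders in descending order: Silver 0.957, Green 0.473, Red 0.352, Gold 0.205, Blue 0.012.
The surplus seats go to Silver, Green.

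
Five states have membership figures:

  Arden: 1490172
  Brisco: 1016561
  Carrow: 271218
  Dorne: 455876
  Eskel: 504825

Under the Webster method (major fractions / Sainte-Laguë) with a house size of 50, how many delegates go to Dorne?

6

Standard divisor 3738652/50 ≈ 74773.04; standard quotas: Arden 19.929, Brisco 13.595, Carrow 3.627, Dorne 6.097, Eskel 6.751.
Rounding to the nearest integer gives 20, 14, 4, 6, 7 = 51 seats, so the divisor must be adjusted.
With modified divisor 75900: modified quotas Arden 19.633, Brisco 13.393, Carrow 3.573, Dorne 6.006, Eskel 6.651.
Rounding to the nearest integer: Arden 20, Brisco 13, Carrow 4, Dorne 6, Eskel 7 (total 50).
Dorne receives 6.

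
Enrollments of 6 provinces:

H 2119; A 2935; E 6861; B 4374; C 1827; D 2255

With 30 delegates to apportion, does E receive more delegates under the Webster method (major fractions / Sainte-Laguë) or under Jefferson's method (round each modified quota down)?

Jefferson

Webster: H 3, A 4, E 10, B 7, C 3, D 3.
Jefferson: H 3, A 4, E 11, B 7, C 2, D 3.
E gets 10 under Webster and 11 under Jefferson.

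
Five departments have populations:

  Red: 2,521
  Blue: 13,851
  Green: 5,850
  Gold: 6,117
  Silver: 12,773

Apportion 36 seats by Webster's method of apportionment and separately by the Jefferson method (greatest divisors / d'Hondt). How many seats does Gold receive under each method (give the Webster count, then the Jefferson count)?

Webster: Red 2, Blue 12, Green 5, Gold 6, Silver 11.
Jefferson: Red 2, Blue 13, Green 5, Gold 5, Silver 11.
Gold gets 6 under Webster and 5 under Jefferson.

6 and 5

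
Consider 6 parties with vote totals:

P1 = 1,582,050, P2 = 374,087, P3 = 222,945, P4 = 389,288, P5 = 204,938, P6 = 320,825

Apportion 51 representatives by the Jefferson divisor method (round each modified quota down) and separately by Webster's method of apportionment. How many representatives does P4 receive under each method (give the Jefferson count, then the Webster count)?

Jefferson: P1 28, P2 6, P3 3, P4 6, P5 3, P6 5.
Webster: P1 26, P2 6, P3 4, P4 7, P5 3, P6 5.
P4 gets 6 under Jefferson and 7 under Webster.

6 and 7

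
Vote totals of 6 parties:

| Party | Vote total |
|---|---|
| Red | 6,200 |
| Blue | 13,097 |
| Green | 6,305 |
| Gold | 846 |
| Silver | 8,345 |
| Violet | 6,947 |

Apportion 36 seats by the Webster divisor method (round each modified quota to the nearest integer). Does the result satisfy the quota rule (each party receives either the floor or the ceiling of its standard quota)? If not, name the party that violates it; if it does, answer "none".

Standard quotas: Red 5.347, Blue 11.296, Green 5.438, Gold 0.730, Silver 7.197, Violet 5.992.
Webster allocation: Red 5, Blue 11, Green 6, Gold 1, Silver 7, Violet 6.
Every allocation lies between the lower and upper quota.

none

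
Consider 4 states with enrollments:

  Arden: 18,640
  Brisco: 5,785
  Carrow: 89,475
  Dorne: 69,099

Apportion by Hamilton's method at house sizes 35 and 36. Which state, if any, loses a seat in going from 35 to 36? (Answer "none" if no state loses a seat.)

At 35 seats: Arden 4, Brisco 1, Carrow 17, Dorne 13.
At 36 seats: Arden 4, Brisco 1, Carrow 18, Dorne 13.
No state's allocation decreased.

none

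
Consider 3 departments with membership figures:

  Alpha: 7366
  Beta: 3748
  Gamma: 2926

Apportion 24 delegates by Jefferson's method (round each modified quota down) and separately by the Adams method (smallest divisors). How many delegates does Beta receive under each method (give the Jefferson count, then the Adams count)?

6 and 7

Jefferson: Alpha 13, Beta 6, Gamma 5.
Adams: Alpha 12, Beta 7, Gamma 5.
Beta gets 6 under Jefferson and 7 under Adams.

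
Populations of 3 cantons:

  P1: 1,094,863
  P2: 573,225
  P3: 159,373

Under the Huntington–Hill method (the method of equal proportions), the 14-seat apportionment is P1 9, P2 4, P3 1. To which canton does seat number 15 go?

Priority for the next seat is population ÷ (√(s·(s+1))).
Priorities: P1 115408.694, P2 128177.007, P3 112693.729.
Highest priority: P2.

P2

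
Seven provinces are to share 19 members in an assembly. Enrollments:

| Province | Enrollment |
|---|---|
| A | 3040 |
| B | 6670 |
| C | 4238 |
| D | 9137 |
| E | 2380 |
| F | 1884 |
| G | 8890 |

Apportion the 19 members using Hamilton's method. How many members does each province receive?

Total 36239; standard divisor 36239/19 ≈ 1907.316.
Standard quotas: A 1.5939, B 3.4971, C 2.2220, D 4.7905, E 1.2478, F 0.9878, G 4.6610.
Lower quotas: A 1, B 3, C 2, D 4, E 1, F 0, G 4 (sum 15, leaving 4 seats).
Remainders in descending order: F 0.9878, D 0.7905, G 0.6610, A 0.5939, B 0.4971, E 0.2478, C 0.2220.
Largest remainders: F, D, G, A receive the extra seats.

A=2; B=3; C=2; D=5; E=1; F=1; G=5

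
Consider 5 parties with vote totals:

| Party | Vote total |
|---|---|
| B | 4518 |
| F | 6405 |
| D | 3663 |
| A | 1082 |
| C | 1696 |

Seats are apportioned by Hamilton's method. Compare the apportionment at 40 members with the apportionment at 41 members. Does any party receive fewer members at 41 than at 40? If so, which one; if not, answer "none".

At 40 seats: B 10, F 15, D 8, A 3, C 4.
At 41 seats: B 11, F 15, D 9, A 2, C 4.
A drops from 3 to 2.

A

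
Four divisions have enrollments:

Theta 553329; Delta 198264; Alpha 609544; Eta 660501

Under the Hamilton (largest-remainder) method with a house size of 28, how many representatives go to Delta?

3

Total 2021638; standard divisor 2021638/28 ≈ 72201.357.
Standard quotas: Theta 7.6637, Delta 2.7460, Alpha 8.4423, Eta 9.1480.
Lower quotas: Theta 7, Delta 2, Alpha 8, Eta 9 (sum 26, leaving 2 seats).
Remainders in descending order: Delta 0.7460, Theta 0.6637, Alpha 0.4423, Eta 0.1480.
The surplus seats go to Delta, Theta.
Delta receives 3.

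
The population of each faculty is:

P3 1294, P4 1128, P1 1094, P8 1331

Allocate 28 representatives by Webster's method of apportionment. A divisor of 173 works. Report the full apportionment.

With modified divisor 173: modified quotas P3 7.480, P4 6.520, P1 6.324, P8 7.694.
Rounding to the nearest integer: P3 7, P4 7, P1 6, P8 8 (total 28).

P3 7, P4 7, P1 6, P8 8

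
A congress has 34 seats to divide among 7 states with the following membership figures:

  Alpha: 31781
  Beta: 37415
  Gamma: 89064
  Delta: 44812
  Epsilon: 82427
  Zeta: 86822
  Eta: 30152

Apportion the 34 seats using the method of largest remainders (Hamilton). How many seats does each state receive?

Alpha: 3, Beta: 3, Gamma: 7, Delta: 4, Epsilon: 7, Zeta: 7, Eta: 3

Total 402473; standard divisor 402473/34 ≈ 11837.441.
Standard quotas: Alpha 2.6848, Beta 3.1607, Gamma 7.5239, Delta 3.7856, Epsilon 6.9632, Zeta 7.3345, Eta 2.5472.
Lower quotas: Alpha 2, Beta 3, Gamma 7, Delta 3, Epsilon 6, Zeta 7, Eta 2 (sum 30, leaving 4 seats).
Remainders in descending order: Epsilon 0.9632, Delta 0.7856, Alpha 0.6848, Eta 0.5472, Gamma 0.5239, Zeta 0.3345, Beta 0.1607.
The surplus seats go to Epsilon, Delta, Alpha, Eta.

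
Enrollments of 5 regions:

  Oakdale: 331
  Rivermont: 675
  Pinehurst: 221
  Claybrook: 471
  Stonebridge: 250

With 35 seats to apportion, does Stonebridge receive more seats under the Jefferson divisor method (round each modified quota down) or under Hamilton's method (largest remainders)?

Jefferson: Oakdale 6, Rivermont 12, Pinehurst 4, Claybrook 9, Stonebridge 4.
Hamilton: Oakdale 6, Rivermont 12, Pinehurst 4, Claybrook 8, Stonebridge 5.
Stonebridge gets 4 under Jefferson and 5 under Hamilton.

Hamilton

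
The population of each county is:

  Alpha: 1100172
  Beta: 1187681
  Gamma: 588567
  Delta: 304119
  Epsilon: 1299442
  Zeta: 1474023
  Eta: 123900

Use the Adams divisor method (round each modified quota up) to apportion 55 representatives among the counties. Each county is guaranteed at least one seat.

Alpha: 10, Beta: 11, Gamma: 5, Delta: 3, Epsilon: 11, Zeta: 13, Eta: 2

Standard divisor 6077904/55 ≈ 110507.345; standard quotas: Alpha 9.956, Beta 10.748, Gamma 5.326, Delta 2.752, Epsilon 11.759, Zeta 13.339, Eta 1.121.
Rounding up gives 10, 11, 6, 3, 12, 14, 2 = 58 seats, so the divisor must be adjusted.
With modified divisor 118400: modified quotas Alpha 9.292, Beta 10.031, Gamma 4.971, Delta 2.569, Epsilon 10.975, Zeta 12.450, Eta 1.046.
Rounding up: Alpha 10, Beta 11, Gamma 5, Delta 3, Epsilon 11, Zeta 13, Eta 2 (total 55).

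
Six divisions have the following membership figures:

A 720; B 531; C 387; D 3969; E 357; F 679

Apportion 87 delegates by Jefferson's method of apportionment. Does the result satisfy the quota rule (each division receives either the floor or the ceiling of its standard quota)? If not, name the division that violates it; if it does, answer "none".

Standard quotas: A 9.429, B 6.954, C 5.068, D 51.980, E 4.675, F 8.893.
Jefferson allocation: A 9, B 7, C 5, D 53, E 4, F 9.
D has quota 51.980 (lower 51, upper 52) but receives 53 — outside the quota interval.

D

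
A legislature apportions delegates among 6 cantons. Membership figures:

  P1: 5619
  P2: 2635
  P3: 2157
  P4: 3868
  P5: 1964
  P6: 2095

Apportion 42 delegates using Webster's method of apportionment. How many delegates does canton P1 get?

13

Standard divisor 18338/42 ≈ 436.619; standard quotas: P1 12.869, P2 6.035, P3 4.940, P4 8.859, P5 4.498, P6 4.798.
Rounding to the nearest integer gives P1 13, P2 6, P3 5, P4 9, P5 4, P6 5 — total 42, matching the house size, so no adjustment is needed.
P1 receives 13.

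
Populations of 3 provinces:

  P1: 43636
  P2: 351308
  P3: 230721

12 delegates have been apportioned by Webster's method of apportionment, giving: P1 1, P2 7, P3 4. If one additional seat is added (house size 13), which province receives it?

Priority for the next seat is population ÷ (current seats + 0.5).
Priorities: P1 29090.667, P2 46841.067, P3 51271.333.
Highest priority: P3.

P3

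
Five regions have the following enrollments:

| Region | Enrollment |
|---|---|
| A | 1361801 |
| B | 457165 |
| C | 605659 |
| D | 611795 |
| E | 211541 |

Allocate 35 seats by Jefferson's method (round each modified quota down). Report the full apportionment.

Standard divisor 3247961/35 ≈ 92798.886; standard quotas: A 14.675, B 4.926, C 6.527, D 6.593, E 2.280.
Rounding down gives 14, 4, 6, 6, 2 = 32 seats, so the divisor must be adjusted.
With modified divisor 87000: modified quotas A 15.653, B 5.255, C 6.962, D 7.032, E 2.432.
Rounding down: A 15, B 5, C 6, D 7, E 2 (total 35).

A 15, B 5, C 6, D 7, E 2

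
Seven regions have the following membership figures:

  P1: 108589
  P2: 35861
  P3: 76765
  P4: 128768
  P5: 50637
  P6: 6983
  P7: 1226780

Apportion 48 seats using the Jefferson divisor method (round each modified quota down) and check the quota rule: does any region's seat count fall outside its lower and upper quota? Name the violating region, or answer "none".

P7

Standard quotas: P1 3.189, P2 1.053, P3 2.255, P4 3.782, P5 1.487, P6 0.205, P7 36.029.
Jefferson allocation: P1 3, P2 1, P3 2, P4 3, P5 1, P6 0, P7 38.
P7 has quota 36.029 (lower 36, upper 37) but receives 38 — outside the quota interval.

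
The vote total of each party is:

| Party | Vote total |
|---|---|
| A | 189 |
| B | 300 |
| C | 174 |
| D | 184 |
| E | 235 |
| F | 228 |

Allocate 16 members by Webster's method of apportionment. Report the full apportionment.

Standard divisor 1310/16 ≈ 81.875; standard quotas: A 2.308, B 3.664, C 2.125, D 2.247, E 2.870, F 2.785.
Rounding to the nearest integer gives A 2, B 4, C 2, D 2, E 3, F 3 — total 16, matching the house size, so no adjustment is needed.

A 2, B 4, C 2, D 2, E 3, F 3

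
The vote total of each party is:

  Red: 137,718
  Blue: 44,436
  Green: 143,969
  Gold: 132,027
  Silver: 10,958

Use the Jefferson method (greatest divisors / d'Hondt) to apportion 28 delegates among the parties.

Standard divisor 469108/28 ≈ 16753.857; standard quotas: Red 8.220, Blue 2.652, Green 8.593, Gold 7.880, Silver 0.654.
Rounding down gives 8, 2, 8, 7, 0 = 25 seats, so the divisor must be adjusted.
With modified divisor 15100: modified quotas Red 9.120, Blue 2.943, Green 9.534, Gold 8.744, Silver 0.726.
Rounding down: Red 9, Blue 2, Green 9, Gold 8, Silver 0 (total 28).

Red 9, Blue 2, Green 9, Gold 8, Silver 0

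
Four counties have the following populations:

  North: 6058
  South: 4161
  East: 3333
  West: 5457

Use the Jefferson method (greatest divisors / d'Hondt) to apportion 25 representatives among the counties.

Standard divisor 19009/25 ≈ 760.36; standard quotas: North 7.967, South 5.472, East 4.383, West 7.177.
Rounding down gives 7, 5, 4, 7 = 23 seats, so the divisor must be adjusted.
With modified divisor 690: modified quotas North 8.780, South 6.030, East 4.830, West 7.909.
Rounding down: North 8, South 6, East 4, West 7 (total 25).

North 8, South 6, East 4, West 7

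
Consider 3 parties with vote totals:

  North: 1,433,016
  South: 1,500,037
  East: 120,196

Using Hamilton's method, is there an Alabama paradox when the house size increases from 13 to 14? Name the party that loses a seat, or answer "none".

At 13 seats: North 6, South 6, East 1.
At 14 seats: North 7, South 7, East 0.
East drops from 1 to 0.

East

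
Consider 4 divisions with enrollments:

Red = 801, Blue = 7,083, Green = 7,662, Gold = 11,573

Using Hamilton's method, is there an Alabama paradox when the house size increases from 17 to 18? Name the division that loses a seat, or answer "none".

At 17 seats: Red 1, Blue 4, Green 5, Gold 7.
At 18 seats: Red 0, Blue 5, Green 5, Gold 8.
Red drops from 1 to 0.

Red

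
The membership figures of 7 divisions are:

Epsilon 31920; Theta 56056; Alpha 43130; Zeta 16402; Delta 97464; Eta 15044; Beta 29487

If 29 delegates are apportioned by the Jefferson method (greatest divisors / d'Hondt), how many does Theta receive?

Standard divisor 289503/29 ≈ 9982.862; standard quotas: Epsilon 3.197, Theta 5.615, Alpha 4.320, Zeta 1.643, Delta 9.763, Eta 1.507, Beta 2.954.
Rounding down gives 3, 5, 4, 1, 9, 1, 2 = 25 seats, so the divisor must be adjusted.
With modified divisor 8700: modified quotas Epsilon 3.669, Theta 6.443, Alpha 4.957, Zeta 1.885, Delta 11.203, Eta 1.729, Beta 3.389.
Rounding down: Epsilon 3, Theta 6, Alpha 4, Zeta 1, Delta 11, Eta 1, Beta 3 (total 29).
Theta receives 6.

6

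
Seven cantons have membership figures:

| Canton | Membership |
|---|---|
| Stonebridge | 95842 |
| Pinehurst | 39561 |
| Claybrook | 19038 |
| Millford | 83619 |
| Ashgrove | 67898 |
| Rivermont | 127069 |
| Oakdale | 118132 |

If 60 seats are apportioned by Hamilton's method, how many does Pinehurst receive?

4

Standard divisor: 551159 ÷ 60 ≈ 9185.983.
Standard quotas: Stonebridge 10.4335, Pinehurst 4.3067, Claybrook 2.0725, Millford 9.1029, Ashgrove 7.3915, Rivermont 13.8329, Oakdale 12.8600.
Lower quotas: Stonebridge 10, Pinehurst 4, Claybrook 2, Millford 9, Ashgrove 7, Rivermont 13, Oakdale 12 (sum 57, leaving 3 seats).
Remainders in descending order: Oakdale 0.8600, Rivermont 0.8329, Stonebridge 0.4335, Ashgrove 0.3915, Pinehurst 0.3067, Millford 0.1029, Claybrook 0.0725.
Largest remainders: Oakdale, Rivermont, Stonebridge receive the extra seats.
Pinehurst receives 4.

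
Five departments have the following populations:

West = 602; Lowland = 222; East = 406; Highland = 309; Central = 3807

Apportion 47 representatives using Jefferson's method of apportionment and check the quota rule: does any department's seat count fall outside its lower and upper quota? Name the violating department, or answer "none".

Central

Standard quotas: West 5.293, Lowland 1.952, East 3.569, Highland 2.717, Central 33.470.
Jefferson allocation: West 5, Lowland 2, East 3, Highland 2, Central 35.
Central has quota 33.470 (lower 33, upper 34) but receives 35 — outside the quota interval.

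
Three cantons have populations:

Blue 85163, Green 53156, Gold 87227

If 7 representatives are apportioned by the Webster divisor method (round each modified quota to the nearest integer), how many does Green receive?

Standard divisor 225546/7 ≈ 32220.857; standard quotas: Blue 2.643, Green 1.650, Gold 2.707.
Rounding to the nearest integer gives 3, 2, 3 = 8 seats, so the divisor must be adjusted.
With modified divisor 34500: modified quotas Blue 2.468, Green 1.541, Gold 2.528.
Rounding to the nearest integer: Blue 2, Green 2, Gold 3 (total 7).
Green receives 2.

2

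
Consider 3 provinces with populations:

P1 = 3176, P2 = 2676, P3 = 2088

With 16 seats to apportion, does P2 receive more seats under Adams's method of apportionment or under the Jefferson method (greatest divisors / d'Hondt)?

Adams: P1 6, P2 6, P3 4.
Jefferson: P1 7, P2 5, P3 4.
P2 gets 6 under Adams and 5 under Jefferson.

Adams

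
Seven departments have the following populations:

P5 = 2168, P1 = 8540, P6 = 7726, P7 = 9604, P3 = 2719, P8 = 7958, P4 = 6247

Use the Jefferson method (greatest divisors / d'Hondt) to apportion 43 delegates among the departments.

P5 2, P1 8, P6 8, P7 9, P3 2, P8 8, P4 6

Standard divisor 44962/43 ≈ 1045.628; standard quotas: P5 2.073, P1 8.167, P6 7.389, P7 9.185, P3 2.600, P8 7.611, P4 5.974.
Rounding down gives 2, 8, 7, 9, 2, 7, 5 = 40 seats, so the divisor must be adjusted.
With modified divisor 963: modified quotas P5 2.251, P1 8.868, P6 8.023, P7 9.973, P3 2.823, P8 8.264, P4 6.487.
Rounding down: P5 2, P1 8, P6 8, P7 9, P3 2, P8 8, P4 6 (total 43).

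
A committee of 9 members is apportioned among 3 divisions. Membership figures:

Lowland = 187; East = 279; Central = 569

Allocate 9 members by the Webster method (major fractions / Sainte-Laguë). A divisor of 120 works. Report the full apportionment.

Lowland=2, East=2, Central=5

With modified divisor 120: modified quotas Lowland 1.558, East 2.325, Central 4.742.
Rounding to the nearest integer: Lowland 2, East 2, Central 5 (total 9).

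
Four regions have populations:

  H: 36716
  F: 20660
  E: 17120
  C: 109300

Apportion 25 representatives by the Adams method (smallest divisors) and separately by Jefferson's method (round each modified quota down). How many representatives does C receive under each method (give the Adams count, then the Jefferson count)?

Adams: H 5, F 3, E 3, C 14.
Jefferson: H 5, F 3, E 2, C 15.
C gets 14 under Adams and 15 under Jefferson.

14 and 15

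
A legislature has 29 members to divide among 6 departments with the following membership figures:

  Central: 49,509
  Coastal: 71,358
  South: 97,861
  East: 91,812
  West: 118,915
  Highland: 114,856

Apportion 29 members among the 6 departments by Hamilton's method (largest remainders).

Central=3; Coastal=4; South=5; East=5; West=6; Highland=6

Standard divisor: 544311 ÷ 29 ≈ 18769.345.
Standard quotas: Central 2.6378, Coastal 3.8018, South 5.2139, East 4.8916, West 6.3356, Highland 6.1193.
Lower quotas: Central 2, Coastal 3, South 5, East 4, West 6, Highland 6 (sum 26, leaving 3 seats).
Remainders in descending order: East 0.8916, Coastal 0.8018, Central 0.6378, West 0.3356, South 0.2139, Highland 0.1193.
The surplus seats go to East, Coastal, Central.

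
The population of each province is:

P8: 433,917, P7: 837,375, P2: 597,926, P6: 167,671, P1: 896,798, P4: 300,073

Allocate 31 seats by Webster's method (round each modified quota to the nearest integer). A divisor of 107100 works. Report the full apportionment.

With modified divisor 107100: modified quotas P8 4.052, P7 7.819, P2 5.583, P6 1.566, P1 8.373, P4 2.802.
Rounding to the nearest integer: P8 4, P7 8, P2 6, P6 2, P1 8, P4 3 (total 31).

P8 4, P7 8, P2 6, P6 2, P1 8, P4 3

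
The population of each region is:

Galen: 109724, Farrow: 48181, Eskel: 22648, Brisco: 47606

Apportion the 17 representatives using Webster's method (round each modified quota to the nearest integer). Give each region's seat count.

Standard divisor 228159/17 ≈ 13421.118; standard quotas: Galen 8.175, Farrow 3.590, Eskel 1.687, Brisco 3.547.
Rounding to the nearest integer gives 8, 4, 2, 4 = 18 seats, so the divisor must be adjusted.
With modified divisor 13680: modified quotas Galen 8.021, Farrow 3.522, Eskel 1.656, Brisco 3.480.
Rounding to the nearest integer: Galen 8, Farrow 4, Eskel 2, Brisco 3 (total 17).

Galen 8, Farrow 4, Eskel 2, Brisco 3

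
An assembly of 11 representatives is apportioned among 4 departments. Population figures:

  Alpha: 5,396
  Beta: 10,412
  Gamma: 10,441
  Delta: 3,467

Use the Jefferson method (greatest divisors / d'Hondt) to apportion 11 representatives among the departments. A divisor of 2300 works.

With modified divisor 2300: modified quotas Alpha 2.346, Beta 4.527, Gamma 4.540, Delta 1.507.
Rounding down: Alpha 2, Beta 4, Gamma 4, Delta 1 (total 11).

Alpha 2, Beta 4, Gamma 4, Delta 1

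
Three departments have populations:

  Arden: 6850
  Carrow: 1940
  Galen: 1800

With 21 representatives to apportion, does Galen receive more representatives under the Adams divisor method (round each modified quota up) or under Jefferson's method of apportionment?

Adams: Arden 13, Carrow 4, Galen 4.
Jefferson: Arden 14, Carrow 4, Galen 3.
Galen gets 4 under Adams and 3 under Jefferson.

Adams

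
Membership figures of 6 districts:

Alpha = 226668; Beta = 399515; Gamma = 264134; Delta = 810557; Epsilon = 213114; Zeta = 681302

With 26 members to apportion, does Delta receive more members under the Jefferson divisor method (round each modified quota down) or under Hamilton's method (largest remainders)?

Jefferson

Jefferson: Alpha 2, Beta 4, Gamma 2, Delta 9, Epsilon 2, Zeta 7.
Hamilton: Alpha 2, Beta 4, Gamma 3, Delta 8, Epsilon 2, Zeta 7.
Delta gets 9 under Jefferson and 8 under Hamilton.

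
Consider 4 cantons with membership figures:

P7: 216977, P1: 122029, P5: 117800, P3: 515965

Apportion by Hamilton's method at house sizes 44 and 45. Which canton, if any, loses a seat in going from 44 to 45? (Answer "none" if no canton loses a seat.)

At 44 seats: P7 10, P1 6, P5 5, P3 23.
At 45 seats: P7 10, P1 6, P5 5, P3 24.
No canton's allocation decreased.

none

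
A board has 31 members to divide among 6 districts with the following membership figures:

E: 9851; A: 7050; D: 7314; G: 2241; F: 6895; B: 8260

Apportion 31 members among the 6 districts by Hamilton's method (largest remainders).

E=7, A=5, D=6, G=2, F=5, B=6

Total 41611; standard divisor 41611/31 ≈ 1342.29.
Standard quotas: E 7.3389, A 5.2522, D 5.4489, G 1.6695, F 5.1367, B 6.1537.
Lower quotas: E 7, A 5, D 5, G 1, F 5, B 6 (sum 29, leaving 2 seats).
Remainders in descending order: G 0.6695, D 0.4489, E 0.3389, A 0.2522, B 0.1537, F 0.1367.
The surplus seats go to G, D.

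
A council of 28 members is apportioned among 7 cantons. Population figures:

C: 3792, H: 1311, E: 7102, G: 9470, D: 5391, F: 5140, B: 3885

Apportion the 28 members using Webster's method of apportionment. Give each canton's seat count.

Standard divisor 36091/28 ≈ 1288.964; standard quotas: C 2.942, H 1.017, E 5.510, G 7.347, D 4.182, F 3.988, B 3.014.
Rounding to the nearest integer gives C 3, H 1, E 6, G 7, D 4, F 4, B 3 — total 28, matching the house size, so no adjustment is needed.

C 3; H 1; E 6; G 7; D 4; F 4; B 3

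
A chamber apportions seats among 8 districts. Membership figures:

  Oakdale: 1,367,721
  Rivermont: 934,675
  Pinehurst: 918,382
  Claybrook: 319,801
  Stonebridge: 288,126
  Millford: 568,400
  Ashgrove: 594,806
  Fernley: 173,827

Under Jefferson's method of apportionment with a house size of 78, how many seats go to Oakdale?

Standard divisor 5165738/78 ≈ 66227.41; standard quotas: Oakdale 20.652, Rivermont 14.113, Pinehurst 13.867, Claybrook 4.829, Stonebridge 4.351, Millford 8.583, Ashgrove 8.981, Fernley 2.625.
Rounding down gives 20, 14, 13, 4, 4, 8, 8, 2 = 73 seats, so the divisor must be adjusted.
With modified divisor 62700: modified quotas Oakdale 21.814, Rivermont 14.907, Pinehurst 14.647, Claybrook 5.100, Stonebridge 4.595, Millford 9.065, Ashgrove 9.487, Fernley 2.772.
Rounding down: Oakdale 21, Rivermont 14, Pinehurst 14, Claybrook 5, Stonebridge 4, Millford 9, Ashgrove 9, Fernley 2 (total 78).
Oakdale receives 21.

21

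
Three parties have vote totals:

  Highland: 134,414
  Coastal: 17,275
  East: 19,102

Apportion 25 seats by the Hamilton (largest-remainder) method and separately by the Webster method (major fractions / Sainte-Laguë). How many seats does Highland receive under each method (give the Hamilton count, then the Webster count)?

Hamilton: Highland 20, Coastal 2, East 3.
Webster: Highland 19, Coastal 3, East 3.
Highland gets 20 under Hamilton and 19 under Webster.

20 and 19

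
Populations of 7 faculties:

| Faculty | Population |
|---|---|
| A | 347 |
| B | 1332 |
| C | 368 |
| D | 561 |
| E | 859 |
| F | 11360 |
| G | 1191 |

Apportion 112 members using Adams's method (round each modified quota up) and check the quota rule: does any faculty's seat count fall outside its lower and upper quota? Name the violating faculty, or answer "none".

F

Standard quotas: A 2.426, B 9.314, C 2.573, D 3.923, E 6.006, F 79.431, G 8.328.
Adams allocation: A 3, B 10, C 3, D 4, E 6, F 77, G 9.
F has quota 79.431 (lower 79, upper 80) but receives 77 — outside the quota interval.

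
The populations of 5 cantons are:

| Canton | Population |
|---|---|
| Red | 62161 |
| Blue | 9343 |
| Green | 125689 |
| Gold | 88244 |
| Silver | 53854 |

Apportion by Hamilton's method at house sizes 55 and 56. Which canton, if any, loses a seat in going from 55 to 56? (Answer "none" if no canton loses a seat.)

Blue

At 55 seats: Red 10, Blue 2, Green 20, Gold 14, Silver 9.
At 56 seats: Red 10, Blue 1, Green 21, Gold 15, Silver 9.
Blue drops from 2 to 1.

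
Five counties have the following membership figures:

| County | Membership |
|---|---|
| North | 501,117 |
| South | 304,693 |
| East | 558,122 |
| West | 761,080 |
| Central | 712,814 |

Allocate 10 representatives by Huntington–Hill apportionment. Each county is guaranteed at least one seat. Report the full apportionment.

With divisor 300857: modified quotas North 1.666, South 1.013, East 1.855, West 2.530, Central 2.369.
Geometric-mean thresholds: North √(1·2)=1.414, South √(1·2)=1.414, East √(1·2)=1.414, West √(2·3)=2.449, Central √(2·3)=2.449.
Each quota rounded against its threshold gives North 2, South 1, East 2, West 3, Central 2 (total 10).

North 2, South 1, East 2, West 3, Central 2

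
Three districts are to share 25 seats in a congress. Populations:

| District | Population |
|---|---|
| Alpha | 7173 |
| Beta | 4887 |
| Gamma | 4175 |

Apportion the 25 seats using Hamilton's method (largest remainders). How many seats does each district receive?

The standard divisor is 16235/25 ≈ 649.4.
Standard quotas: Alpha 11.0456, Beta 7.5254, Gamma 6.4290.
Lower quotas: Alpha 11, Beta 7, Gamma 6 (sum 24, leaving 1 seat).
Remainders in descending order: Beta 0.5254, Gamma 0.4290, Alpha 0.0456.
Largest remainder: Beta receives the extra seat.

Alpha 11, Beta 8, Gamma 6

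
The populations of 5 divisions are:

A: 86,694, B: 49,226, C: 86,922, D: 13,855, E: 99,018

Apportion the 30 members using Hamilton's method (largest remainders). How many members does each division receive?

Total 335715; standard divisor 335715/30 ≈ 11190.5.
Standard quotas: A 7.7471, B 4.3989, C 7.7675, D 1.2381, E 8.8484.
Lower quotas: A 7, B 4, C 7, D 1, E 8 (sum 27, leaving 3 seats).
Remainders in descending order: E 0.8484, C 0.7675, A 0.7471, B 0.3989, D 0.2381.
The surplus seats go to E, C, A.

A: 8, B: 4, C: 8, D: 1, E: 9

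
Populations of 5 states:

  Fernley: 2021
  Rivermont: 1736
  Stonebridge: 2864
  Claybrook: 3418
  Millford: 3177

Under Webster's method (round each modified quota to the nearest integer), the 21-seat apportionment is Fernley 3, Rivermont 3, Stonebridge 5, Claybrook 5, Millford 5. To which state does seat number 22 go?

Claybrook

Priority for the next seat is population ÷ (current seats + 0.5).
Priorities: Fernley 577.429, Rivermont 496.000, Stonebridge 520.727, Claybrook 621.455, Millford 577.636.
Highest priority: Claybrook.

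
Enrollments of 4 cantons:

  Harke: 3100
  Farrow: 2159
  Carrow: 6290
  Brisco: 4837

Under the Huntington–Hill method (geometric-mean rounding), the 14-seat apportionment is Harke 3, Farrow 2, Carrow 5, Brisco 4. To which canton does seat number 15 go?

Priority for the next seat is population ÷ (√(s·(s+1))).
Priorities: Harke 894.893, Farrow 881.408, Carrow 1148.392, Brisco 1081.586.
Highest priority: Carrow.

Carrow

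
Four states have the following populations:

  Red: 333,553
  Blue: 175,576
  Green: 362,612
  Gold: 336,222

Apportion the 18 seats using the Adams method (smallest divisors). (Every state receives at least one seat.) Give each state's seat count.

Red 5, Blue 3, Green 5, Gold 5

Standard divisor 1207963/18 ≈ 67109.056; standard quotas: Red 4.970, Blue 2.616, Green 5.403, Gold 5.010.
Rounding up gives 5, 3, 6, 6 = 20 seats, so the divisor must be adjusted.
With modified divisor 78000: modified quotas Red 4.276, Blue 2.251, Green 4.649, Gold 4.311.
Rounding up: Red 5, Blue 3, Green 5, Gold 5 (total 18).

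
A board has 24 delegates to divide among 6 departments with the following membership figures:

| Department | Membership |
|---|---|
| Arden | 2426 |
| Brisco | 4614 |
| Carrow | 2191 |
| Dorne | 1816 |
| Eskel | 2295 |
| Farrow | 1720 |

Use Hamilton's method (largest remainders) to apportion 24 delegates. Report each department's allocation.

Arden 4, Brisco 7, Carrow 3, Dorne 3, Eskel 4, Farrow 3

The standard divisor is 15062/24 ≈ 627.583.
Standard quotas: Arden 3.866, Brisco 7.352, Carrow 3.491, Dorne 2.894, Eskel 3.657, Farrow 2.741.
Lower quotas: Arden 3, Brisco 7, Carrow 3, Dorne 2, Eskel 3, Farrow 2 (sum 20, leaving 4 seats).
Remainders in descending order: Dorne 0.894, Arden 0.866, Farrow 0.741, Eskel 0.657, Carrow 0.491, Brisco 0.352.
The surplus seats go to Dorne, Arden, Farrow, Eskel.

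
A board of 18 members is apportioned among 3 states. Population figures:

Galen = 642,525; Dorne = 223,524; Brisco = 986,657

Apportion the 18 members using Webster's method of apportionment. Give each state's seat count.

Galen=6; Dorne=2; Brisco=10

Standard divisor 1852706/18 ≈ 102928.111; standard quotas: Galen 6.242, Dorne 2.172, Brisco 9.586.
Rounding to the nearest integer gives Galen 6, Dorne 2, Brisco 10 — total 18, matching the house size, so no adjustment is needed.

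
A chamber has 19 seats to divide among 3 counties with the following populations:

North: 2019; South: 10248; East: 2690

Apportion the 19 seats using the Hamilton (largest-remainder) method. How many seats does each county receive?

Standard divisor: 14957 ÷ 19 ≈ 787.211.
Standard quotas: North 2.5648, South 13.0181, East 3.4171.
Lower quotas: North 2, South 13, East 3 (sum 18, leaving 1 seat).
Remainders in descending order: North 0.5648, East 0.4171, South 0.0181.
Largest remainder: North receives the extra seat.

North=3; South=13; East=3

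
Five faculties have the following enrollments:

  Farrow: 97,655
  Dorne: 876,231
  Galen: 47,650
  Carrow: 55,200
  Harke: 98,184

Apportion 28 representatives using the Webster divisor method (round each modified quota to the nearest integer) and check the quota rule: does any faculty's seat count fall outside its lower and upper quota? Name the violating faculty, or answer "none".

Standard quotas: Farrow 2.327, Dorne 20.882, Galen 1.136, Carrow 1.315, Harke 2.340.
Webster allocation: Farrow 2, Dorne 22, Galen 1, Carrow 1, Harke 2.
Dorne has quota 20.882 (lower 20, upper 21) but receives 22 — outside the quota interval.

Dorne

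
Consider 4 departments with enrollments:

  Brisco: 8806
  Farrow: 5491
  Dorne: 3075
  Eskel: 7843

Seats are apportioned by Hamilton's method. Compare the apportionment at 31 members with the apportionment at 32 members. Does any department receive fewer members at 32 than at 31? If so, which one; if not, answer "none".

At 31 seats: Brisco 11, Farrow 7, Dorne 4, Eskel 9.
At 32 seats: Brisco 11, Farrow 7, Dorne 4, Eskel 10.
No department's allocation decreased.

none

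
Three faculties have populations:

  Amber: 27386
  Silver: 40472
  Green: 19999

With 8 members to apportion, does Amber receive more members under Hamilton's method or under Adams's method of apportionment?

Hamilton: Amber 2, Silver 4, Green 2.
Adams: Amber 3, Silver 3, Green 2.
Amber gets 2 under Hamilton and 3 under Adams.

Adams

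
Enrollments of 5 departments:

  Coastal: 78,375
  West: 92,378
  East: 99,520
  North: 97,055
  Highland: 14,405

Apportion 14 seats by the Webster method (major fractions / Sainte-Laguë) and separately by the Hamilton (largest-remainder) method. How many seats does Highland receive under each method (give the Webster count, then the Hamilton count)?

1 and 0

Webster: Coastal 3, West 3, East 4, North 3, Highland 1.
Hamilton: Coastal 3, West 3, East 4, North 4, Highland 0.
Highland gets 1 under Webster and 0 under Hamilton.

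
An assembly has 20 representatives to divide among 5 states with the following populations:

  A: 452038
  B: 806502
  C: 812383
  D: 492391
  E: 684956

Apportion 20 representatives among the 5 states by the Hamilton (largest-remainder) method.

A=3, B=5, C=5, D=3, E=4

The standard divisor is 3248270/20 ≈ 162413.5.
Standard quotas: A 2.7833, B 4.9657, C 5.0019, D 3.0317, E 4.2174.
Lower quotas: A 2, B 4, C 5, D 3, E 4 (sum 18, leaving 2 seats).
Remainders in descending order: B 0.9657, A 0.7833, E 0.2174, D 0.0317, C 0.0019.
Largest remainders: B, A receive the extra seats.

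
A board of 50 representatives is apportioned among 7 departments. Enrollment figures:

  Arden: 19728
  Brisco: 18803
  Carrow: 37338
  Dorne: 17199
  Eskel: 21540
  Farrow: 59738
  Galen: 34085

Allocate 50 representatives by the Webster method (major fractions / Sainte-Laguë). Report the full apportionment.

Arden 5, Brisco 5, Carrow 9, Dorne 4, Eskel 5, Farrow 14, Galen 8

Standard divisor 208431/50 ≈ 4168.62; standard quotas: Arden 4.733, Brisco 4.511, Carrow 8.957, Dorne 4.126, Eskel 5.167, Farrow 14.330, Galen 8.177.
Rounding to the nearest integer gives Arden 5, Brisco 5, Carrow 9, Dorne 4, Eskel 5, Farrow 14, Galen 8 — total 50, matching the house size, so no adjustment is needed.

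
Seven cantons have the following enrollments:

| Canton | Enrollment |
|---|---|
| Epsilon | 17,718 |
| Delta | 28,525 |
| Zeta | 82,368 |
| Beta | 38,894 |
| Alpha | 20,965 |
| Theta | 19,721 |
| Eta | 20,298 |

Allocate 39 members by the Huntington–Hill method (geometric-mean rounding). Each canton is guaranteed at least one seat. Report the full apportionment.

Epsilon 3, Delta 5, Zeta 14, Beta 7, Alpha 4, Theta 3, Eta 3

With divisor 5931: modified quotas Epsilon 2.987, Delta 4.809, Zeta 13.888, Beta 6.558, Alpha 3.535, Theta 3.325, Eta 3.422.
Geometric-mean thresholds: Epsilon √(2·3)=2.449, Delta √(4·5)=4.472, Zeta √(13·14)=13.491, Beta √(6·7)=6.481, Alpha √(3·4)=3.464, Theta √(3·4)=3.464, Eta √(3·4)=3.464.
Each quota rounded against its threshold gives Epsilon 3, Delta 5, Zeta 14, Beta 7, Alpha 4, Theta 3, Eta 3 (total 39).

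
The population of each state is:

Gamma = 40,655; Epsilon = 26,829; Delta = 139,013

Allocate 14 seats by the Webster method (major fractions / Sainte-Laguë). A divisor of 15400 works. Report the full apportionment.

Gamma 3; Epsilon 2; Delta 9

With modified divisor 15400: modified quotas Gamma 2.640, Epsilon 1.742, Delta 9.027.
Rounding to the nearest integer: Gamma 3, Epsilon 2, Delta 9 (total 14).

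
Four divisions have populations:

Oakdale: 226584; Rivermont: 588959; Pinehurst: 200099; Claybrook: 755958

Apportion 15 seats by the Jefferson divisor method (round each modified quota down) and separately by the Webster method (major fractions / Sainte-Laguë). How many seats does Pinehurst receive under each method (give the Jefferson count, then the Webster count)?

Jefferson: Oakdale 2, Rivermont 5, Pinehurst 1, Claybrook 7.
Webster: Oakdale 2, Rivermont 5, Pinehurst 2, Claybrook 6.
Pinehurst gets 1 under Jefferson and 2 under Webster.

1 and 2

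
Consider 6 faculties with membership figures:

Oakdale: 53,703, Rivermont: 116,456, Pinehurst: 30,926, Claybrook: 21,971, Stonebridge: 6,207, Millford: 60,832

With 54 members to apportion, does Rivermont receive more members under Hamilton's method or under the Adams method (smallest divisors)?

Hamilton

Hamilton: Oakdale 10, Rivermont 22, Pinehurst 6, Claybrook 4, Stonebridge 1, Millford 11.
Adams: Oakdale 10, Rivermont 21, Pinehurst 6, Claybrook 4, Stonebridge 2, Millford 11.
Rivermont gets 22 under Hamilton and 21 under Adams.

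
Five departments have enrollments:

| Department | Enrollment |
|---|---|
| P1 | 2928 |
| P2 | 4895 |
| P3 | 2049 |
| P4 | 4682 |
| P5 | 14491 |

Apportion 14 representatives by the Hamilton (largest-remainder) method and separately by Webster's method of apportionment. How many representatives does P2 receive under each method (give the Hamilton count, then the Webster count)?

Hamilton: P1 2, P2 2, P3 1, P4 2, P5 7.
Webster: P1 1, P2 3, P3 1, P4 2, P5 7.
P2 gets 2 under Hamilton and 3 under Webster.

2 and 3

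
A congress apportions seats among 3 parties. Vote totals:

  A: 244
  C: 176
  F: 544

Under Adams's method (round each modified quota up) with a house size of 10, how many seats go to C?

Standard divisor 964/10 ≈ 96.4; standard quotas: A 2.531, C 1.826, F 5.643.
Rounding up gives 3, 2, 6 = 11 seats, so the divisor must be adjusted.
With modified divisor 120: modified quotas A 2.033, C 1.467, F 4.533.
Rounding up: A 3, C 2, F 5 (total 10).
C receives 2.

2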